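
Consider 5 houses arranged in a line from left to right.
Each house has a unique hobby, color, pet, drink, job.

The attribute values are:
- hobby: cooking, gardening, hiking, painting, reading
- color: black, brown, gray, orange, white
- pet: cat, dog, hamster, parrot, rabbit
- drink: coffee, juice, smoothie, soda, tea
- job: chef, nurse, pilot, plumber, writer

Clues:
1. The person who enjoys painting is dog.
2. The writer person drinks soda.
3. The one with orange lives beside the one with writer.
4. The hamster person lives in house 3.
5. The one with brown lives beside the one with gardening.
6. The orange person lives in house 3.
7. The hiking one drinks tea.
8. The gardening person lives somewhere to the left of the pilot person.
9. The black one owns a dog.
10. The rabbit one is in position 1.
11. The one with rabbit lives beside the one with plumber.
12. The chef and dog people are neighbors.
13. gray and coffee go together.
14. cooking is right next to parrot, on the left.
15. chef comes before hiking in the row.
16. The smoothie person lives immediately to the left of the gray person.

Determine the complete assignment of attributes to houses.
Solution:

House | Hobby | Color | Pet | Drink | Job
-----------------------------------------
  1   | cooking | brown | rabbit | smoothie | nurse
  2   | gardening | gray | parrot | coffee | plumber
  3   | reading | orange | hamster | juice | chef
  4   | painting | black | dog | soda | writer
  5   | hiking | white | cat | tea | pilot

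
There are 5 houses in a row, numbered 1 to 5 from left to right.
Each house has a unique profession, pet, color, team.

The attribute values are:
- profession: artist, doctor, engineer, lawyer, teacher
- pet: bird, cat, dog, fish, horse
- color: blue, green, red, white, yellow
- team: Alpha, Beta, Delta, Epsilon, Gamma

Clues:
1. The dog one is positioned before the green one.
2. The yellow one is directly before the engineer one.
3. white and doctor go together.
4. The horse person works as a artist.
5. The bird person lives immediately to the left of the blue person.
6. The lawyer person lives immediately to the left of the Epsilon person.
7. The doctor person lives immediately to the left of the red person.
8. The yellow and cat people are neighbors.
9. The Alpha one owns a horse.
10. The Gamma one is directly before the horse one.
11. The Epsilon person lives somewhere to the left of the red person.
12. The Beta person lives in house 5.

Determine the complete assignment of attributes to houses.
Solution:

House | Profession | Pet | Color | Team
---------------------------------------
  1   | lawyer | bird | yellow | Delta
  2   | engineer | cat | blue | Epsilon
  3   | doctor | dog | white | Gamma
  4   | artist | horse | red | Alpha
  5   | teacher | fish | green | Beta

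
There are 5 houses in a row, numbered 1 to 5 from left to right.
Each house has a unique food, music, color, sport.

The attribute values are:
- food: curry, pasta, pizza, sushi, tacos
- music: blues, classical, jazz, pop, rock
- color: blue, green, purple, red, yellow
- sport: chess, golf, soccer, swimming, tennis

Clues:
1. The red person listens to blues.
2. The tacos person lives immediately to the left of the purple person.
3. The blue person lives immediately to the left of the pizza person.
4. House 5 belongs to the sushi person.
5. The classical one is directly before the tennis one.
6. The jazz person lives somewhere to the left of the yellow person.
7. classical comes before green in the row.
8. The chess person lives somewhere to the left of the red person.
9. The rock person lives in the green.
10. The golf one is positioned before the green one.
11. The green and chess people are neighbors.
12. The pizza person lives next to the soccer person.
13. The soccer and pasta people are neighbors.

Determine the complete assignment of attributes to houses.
Solution:

House | Food | Music | Color | Sport
------------------------------------
  1   | tacos | classical | blue | golf
  2   | pizza | jazz | purple | tennis
  3   | curry | rock | green | soccer
  4   | pasta | pop | yellow | chess
  5   | sushi | blues | red | swimming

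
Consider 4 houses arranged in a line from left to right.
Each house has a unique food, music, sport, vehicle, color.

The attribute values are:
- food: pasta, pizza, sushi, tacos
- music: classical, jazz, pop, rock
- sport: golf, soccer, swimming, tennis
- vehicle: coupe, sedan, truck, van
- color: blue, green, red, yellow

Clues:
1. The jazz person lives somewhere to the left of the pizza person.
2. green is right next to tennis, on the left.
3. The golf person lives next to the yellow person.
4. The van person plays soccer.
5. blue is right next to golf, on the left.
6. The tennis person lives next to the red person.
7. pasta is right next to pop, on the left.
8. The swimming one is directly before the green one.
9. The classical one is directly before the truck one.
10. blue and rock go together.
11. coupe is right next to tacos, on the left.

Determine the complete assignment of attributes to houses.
Solution:

House | Food | Music | Sport | Vehicle | Color
----------------------------------------------
  1   | sushi | rock | swimming | coupe | blue
  2   | tacos | classical | golf | sedan | green
  3   | pasta | jazz | tennis | truck | yellow
  4   | pizza | pop | soccer | van | red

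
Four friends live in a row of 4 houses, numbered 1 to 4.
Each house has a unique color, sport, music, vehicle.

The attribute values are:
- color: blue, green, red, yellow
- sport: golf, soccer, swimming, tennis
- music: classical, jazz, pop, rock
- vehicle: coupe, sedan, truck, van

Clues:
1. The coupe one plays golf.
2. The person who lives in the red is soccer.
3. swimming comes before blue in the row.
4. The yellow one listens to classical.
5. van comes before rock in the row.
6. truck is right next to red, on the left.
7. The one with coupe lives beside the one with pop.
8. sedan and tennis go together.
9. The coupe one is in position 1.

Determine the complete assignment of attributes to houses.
Solution:

House | Color | Sport | Music | Vehicle
---------------------------------------
  1   | yellow | golf | classical | coupe
  2   | green | swimming | pop | truck
  3   | red | soccer | jazz | van
  4   | blue | tennis | rock | sedan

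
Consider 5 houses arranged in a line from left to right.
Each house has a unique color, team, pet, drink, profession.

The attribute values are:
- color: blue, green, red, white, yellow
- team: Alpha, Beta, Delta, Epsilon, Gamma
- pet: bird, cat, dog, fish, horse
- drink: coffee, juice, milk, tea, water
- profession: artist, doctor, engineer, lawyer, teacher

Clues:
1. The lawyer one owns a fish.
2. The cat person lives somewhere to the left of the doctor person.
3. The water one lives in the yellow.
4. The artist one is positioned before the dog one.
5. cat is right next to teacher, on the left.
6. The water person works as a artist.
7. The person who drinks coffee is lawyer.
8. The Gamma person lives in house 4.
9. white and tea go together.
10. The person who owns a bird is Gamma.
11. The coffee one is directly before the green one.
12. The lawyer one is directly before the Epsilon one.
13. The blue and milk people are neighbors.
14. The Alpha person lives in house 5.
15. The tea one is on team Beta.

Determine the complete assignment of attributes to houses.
Solution:

House | Color | Team | Pet | Drink | Profession
-----------------------------------------------
  1   | blue | Delta | fish | coffee | lawyer
  2   | green | Epsilon | cat | milk | engineer
  3   | white | Beta | horse | tea | teacher
  4   | yellow | Gamma | bird | water | artist
  5   | red | Alpha | dog | juice | doctor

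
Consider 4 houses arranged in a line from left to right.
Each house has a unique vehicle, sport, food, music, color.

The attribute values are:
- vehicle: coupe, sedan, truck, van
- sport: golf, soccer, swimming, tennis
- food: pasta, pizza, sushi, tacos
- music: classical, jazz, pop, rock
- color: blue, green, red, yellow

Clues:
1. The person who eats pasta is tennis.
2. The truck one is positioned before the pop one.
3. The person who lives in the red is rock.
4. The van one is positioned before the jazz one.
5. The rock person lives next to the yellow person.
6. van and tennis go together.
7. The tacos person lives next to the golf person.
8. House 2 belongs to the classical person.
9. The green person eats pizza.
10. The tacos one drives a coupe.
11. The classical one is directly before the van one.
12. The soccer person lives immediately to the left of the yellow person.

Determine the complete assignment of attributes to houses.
Solution:

House | Vehicle | Sport | Food | Music | Color
----------------------------------------------
  1   | coupe | soccer | tacos | rock | red
  2   | truck | golf | sushi | classical | yellow
  3   | van | tennis | pasta | pop | blue
  4   | sedan | swimming | pizza | jazz | green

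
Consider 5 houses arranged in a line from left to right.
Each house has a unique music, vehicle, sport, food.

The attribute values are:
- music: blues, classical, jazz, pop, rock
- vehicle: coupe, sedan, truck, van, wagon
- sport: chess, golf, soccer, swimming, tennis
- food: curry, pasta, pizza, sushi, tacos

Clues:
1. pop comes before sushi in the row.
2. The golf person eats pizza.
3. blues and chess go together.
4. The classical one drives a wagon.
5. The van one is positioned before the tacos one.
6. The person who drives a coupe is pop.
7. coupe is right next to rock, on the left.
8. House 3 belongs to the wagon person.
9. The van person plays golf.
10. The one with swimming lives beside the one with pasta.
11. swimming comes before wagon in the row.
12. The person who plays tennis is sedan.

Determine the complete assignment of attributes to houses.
Solution:

House | Music | Vehicle | Sport | Food
--------------------------------------
  1   | pop | coupe | swimming | curry
  2   | rock | sedan | tennis | pasta
  3   | classical | wagon | soccer | sushi
  4   | jazz | van | golf | pizza
  5   | blues | truck | chess | tacos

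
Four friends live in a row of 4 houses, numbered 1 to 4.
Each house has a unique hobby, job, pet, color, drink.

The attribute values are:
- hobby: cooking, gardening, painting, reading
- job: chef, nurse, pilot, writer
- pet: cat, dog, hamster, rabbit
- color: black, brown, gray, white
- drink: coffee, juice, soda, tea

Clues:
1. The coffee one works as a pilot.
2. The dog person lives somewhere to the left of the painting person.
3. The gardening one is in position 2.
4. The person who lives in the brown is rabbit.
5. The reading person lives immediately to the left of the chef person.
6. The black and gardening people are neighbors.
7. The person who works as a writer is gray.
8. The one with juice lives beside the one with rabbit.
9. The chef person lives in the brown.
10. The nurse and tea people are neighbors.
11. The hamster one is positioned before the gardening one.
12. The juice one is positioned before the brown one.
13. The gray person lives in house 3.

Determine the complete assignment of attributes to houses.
Solution:

House | Hobby | Job | Pet | Color | Drink
-----------------------------------------
  1   | reading | nurse | hamster | black | juice
  2   | gardening | chef | rabbit | brown | tea
  3   | cooking | writer | dog | gray | soda
  4   | painting | pilot | cat | white | coffee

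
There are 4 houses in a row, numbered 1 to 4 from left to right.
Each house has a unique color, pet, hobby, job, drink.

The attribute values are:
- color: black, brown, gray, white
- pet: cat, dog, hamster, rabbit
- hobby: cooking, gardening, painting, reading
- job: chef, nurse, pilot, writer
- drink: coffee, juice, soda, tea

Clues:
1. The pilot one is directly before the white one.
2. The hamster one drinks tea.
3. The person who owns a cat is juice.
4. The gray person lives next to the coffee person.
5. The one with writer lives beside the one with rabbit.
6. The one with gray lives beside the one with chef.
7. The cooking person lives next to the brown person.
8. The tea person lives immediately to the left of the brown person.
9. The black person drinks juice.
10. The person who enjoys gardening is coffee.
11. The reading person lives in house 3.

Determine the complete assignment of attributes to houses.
Solution:

House | Color | Pet | Hobby | Job | Drink
-----------------------------------------
  1   | gray | hamster | cooking | writer | tea
  2   | brown | rabbit | gardening | chef | coffee
  3   | black | cat | reading | pilot | juice
  4   | white | dog | painting | nurse | soda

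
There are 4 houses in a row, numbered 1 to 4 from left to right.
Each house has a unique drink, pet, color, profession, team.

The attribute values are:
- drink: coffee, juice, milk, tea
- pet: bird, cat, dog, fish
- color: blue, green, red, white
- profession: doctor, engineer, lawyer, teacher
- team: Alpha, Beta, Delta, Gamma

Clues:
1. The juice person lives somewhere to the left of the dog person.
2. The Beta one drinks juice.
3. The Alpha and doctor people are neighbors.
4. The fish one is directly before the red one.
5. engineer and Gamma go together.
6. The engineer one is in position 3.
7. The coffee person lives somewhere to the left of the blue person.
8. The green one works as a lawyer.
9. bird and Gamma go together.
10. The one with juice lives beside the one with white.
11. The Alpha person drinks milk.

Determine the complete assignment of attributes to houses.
Solution:

House | Drink | Pet | Color | Profession | Team
-----------------------------------------------
  1   | milk | fish | green | lawyer | Alpha
  2   | juice | cat | red | doctor | Beta
  3   | coffee | bird | white | engineer | Gamma
  4   | tea | dog | blue | teacher | Delta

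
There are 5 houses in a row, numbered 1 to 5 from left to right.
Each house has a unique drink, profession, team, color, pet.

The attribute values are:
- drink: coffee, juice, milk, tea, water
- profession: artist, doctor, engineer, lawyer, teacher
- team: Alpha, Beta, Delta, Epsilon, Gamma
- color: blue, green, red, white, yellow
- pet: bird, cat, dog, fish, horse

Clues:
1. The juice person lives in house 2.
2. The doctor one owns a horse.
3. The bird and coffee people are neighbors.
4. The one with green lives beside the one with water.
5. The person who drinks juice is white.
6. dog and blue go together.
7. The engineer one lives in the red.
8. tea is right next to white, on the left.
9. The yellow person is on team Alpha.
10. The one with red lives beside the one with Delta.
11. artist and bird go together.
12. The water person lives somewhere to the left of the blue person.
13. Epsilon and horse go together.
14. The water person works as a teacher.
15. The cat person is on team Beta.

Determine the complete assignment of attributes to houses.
Solution:

House | Drink | Profession | Team | Color | Pet
-----------------------------------------------
  1   | tea | engineer | Beta | red | cat
  2   | juice | artist | Delta | white | bird
  3   | coffee | doctor | Epsilon | green | horse
  4   | water | teacher | Alpha | yellow | fish
  5   | milk | lawyer | Gamma | blue | dog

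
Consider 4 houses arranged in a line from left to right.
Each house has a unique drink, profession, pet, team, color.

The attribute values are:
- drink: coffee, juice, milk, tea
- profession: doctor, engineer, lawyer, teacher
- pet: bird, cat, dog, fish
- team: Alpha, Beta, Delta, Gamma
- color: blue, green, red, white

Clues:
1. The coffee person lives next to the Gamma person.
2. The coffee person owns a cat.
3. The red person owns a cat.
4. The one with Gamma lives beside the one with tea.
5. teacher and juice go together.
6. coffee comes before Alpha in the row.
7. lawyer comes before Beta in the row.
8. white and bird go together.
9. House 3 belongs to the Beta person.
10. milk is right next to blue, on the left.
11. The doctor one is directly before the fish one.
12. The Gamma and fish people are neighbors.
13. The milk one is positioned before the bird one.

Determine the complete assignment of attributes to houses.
Solution:

House | Drink | Profession | Pet | Team | Color
-----------------------------------------------
  1   | coffee | lawyer | cat | Delta | red
  2   | milk | doctor | dog | Gamma | green
  3   | tea | engineer | fish | Beta | blue
  4   | juice | teacher | bird | Alpha | white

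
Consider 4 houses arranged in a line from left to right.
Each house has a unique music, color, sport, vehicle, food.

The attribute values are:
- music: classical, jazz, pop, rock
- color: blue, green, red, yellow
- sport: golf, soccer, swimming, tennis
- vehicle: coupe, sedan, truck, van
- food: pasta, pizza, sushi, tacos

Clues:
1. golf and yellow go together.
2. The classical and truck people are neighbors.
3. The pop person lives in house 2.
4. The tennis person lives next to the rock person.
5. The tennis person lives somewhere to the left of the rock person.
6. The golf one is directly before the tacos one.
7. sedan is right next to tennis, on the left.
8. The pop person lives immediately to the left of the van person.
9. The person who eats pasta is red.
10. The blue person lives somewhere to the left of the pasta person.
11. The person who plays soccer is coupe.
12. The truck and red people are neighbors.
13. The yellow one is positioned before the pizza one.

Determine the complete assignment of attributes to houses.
Solution:

House | Music | Color | Sport | Vehicle | Food
----------------------------------------------
  1   | classical | yellow | golf | sedan | sushi
  2   | pop | blue | tennis | truck | tacos
  3   | rock | red | swimming | van | pasta
  4   | jazz | green | soccer | coupe | pizza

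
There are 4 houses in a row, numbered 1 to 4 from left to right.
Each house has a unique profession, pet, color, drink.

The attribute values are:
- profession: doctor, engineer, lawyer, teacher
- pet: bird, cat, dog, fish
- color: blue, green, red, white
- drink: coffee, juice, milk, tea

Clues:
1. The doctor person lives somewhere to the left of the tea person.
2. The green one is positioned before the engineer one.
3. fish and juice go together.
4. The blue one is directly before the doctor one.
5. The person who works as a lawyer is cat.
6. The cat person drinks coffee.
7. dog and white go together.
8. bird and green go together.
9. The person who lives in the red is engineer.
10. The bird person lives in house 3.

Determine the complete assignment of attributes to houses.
Solution:

House | Profession | Pet | Color | Drink
----------------------------------------
  1   | lawyer | cat | blue | coffee
  2   | doctor | dog | white | milk
  3   | teacher | bird | green | tea
  4   | engineer | fish | red | juice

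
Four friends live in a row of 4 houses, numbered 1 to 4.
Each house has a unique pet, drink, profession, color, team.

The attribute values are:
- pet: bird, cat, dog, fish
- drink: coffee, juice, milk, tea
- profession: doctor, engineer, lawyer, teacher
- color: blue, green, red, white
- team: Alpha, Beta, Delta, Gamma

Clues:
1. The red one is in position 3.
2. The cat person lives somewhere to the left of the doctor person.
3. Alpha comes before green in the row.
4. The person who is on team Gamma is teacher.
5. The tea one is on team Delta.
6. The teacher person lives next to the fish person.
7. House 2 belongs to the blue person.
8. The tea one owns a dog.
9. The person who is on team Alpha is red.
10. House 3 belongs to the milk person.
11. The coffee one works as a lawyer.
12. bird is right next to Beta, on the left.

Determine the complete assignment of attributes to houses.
Solution:

House | Pet | Drink | Profession | Color | Team
-----------------------------------------------
  1   | bird | juice | teacher | white | Gamma
  2   | fish | coffee | lawyer | blue | Beta
  3   | cat | milk | engineer | red | Alpha
  4   | dog | tea | doctor | green | Delta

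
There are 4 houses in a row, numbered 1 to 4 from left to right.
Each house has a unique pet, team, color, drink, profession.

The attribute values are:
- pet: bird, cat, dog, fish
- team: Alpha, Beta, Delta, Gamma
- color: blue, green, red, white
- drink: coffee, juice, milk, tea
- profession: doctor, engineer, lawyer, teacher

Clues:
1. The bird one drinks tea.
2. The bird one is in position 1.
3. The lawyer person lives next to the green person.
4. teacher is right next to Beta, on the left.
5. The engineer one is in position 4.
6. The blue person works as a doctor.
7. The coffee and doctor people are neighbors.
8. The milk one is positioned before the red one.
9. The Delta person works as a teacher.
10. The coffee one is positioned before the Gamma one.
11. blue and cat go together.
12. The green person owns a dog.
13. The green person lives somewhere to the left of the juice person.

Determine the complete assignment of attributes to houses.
Solution:

House | Pet | Team | Color | Drink | Profession
-----------------------------------------------
  1   | bird | Alpha | white | tea | lawyer
  2   | dog | Delta | green | coffee | teacher
  3   | cat | Beta | blue | milk | doctor
  4   | fish | Gamma | red | juice | engineer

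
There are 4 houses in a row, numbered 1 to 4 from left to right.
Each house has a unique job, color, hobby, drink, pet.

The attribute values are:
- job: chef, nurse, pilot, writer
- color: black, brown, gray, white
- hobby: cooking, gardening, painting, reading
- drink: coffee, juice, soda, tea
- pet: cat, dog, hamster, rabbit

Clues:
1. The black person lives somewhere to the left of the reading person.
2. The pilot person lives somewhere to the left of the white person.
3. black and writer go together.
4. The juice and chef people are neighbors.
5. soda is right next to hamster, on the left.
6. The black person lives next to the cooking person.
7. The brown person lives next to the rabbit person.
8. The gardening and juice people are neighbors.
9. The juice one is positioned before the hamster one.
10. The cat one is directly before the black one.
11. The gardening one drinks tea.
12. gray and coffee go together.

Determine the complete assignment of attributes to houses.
Solution:

House | Job | Color | Hobby | Drink | Pet
-----------------------------------------
  1   | pilot | brown | gardening | tea | cat
  2   | writer | black | painting | juice | rabbit
  3   | chef | white | cooking | soda | dog
  4   | nurse | gray | reading | coffee | hamster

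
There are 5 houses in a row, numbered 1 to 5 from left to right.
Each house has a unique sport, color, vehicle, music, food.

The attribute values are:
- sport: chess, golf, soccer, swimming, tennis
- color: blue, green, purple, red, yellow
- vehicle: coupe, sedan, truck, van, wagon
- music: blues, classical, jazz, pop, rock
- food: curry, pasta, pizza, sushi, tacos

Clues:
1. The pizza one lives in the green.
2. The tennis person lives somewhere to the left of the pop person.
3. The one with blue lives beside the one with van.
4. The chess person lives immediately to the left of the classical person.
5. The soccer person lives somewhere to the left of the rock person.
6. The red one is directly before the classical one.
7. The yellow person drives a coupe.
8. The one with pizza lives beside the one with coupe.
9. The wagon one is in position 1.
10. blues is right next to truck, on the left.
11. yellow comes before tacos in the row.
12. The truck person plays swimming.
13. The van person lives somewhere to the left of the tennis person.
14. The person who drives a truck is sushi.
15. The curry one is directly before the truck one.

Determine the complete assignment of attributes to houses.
Solution:

House | Sport | Color | Vehicle | Music | Food
----------------------------------------------
  1   | chess | red | wagon | blues | curry
  2   | swimming | blue | truck | classical | sushi
  3   | soccer | green | van | jazz | pizza
  4   | tennis | yellow | coupe | rock | pasta
  5   | golf | purple | sedan | pop | tacos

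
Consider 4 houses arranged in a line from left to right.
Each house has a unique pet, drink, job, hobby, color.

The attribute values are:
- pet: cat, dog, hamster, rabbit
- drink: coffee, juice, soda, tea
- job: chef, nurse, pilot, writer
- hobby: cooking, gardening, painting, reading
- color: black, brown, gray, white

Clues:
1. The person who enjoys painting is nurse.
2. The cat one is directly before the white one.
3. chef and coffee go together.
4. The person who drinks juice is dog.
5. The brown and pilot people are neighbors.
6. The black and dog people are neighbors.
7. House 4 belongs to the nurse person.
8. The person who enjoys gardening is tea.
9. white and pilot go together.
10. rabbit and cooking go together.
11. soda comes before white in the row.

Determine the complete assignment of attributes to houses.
Solution:

House | Pet | Drink | Job | Hobby | Color
-----------------------------------------
  1   | cat | soda | writer | reading | brown
  2   | hamster | tea | pilot | gardening | white
  3   | rabbit | coffee | chef | cooking | black
  4   | dog | juice | nurse | painting | gray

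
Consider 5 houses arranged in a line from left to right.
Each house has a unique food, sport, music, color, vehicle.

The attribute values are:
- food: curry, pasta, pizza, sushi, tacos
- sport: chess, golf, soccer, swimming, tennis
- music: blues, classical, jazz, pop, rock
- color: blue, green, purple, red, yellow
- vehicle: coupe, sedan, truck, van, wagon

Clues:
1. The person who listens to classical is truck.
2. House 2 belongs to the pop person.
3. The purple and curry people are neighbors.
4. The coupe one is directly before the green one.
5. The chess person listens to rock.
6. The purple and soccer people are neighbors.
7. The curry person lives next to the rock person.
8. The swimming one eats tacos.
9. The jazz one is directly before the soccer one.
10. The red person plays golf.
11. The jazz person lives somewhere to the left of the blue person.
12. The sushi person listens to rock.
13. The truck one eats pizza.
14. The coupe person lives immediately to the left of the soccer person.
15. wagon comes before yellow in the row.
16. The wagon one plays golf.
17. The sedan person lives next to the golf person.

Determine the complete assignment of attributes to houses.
Solution:

House | Food | Sport | Music | Color | Vehicle
----------------------------------------------
  1   | tacos | swimming | jazz | purple | coupe
  2   | curry | soccer | pop | green | van
  3   | sushi | chess | rock | blue | sedan
  4   | pasta | golf | blues | red | wagon
  5   | pizza | tennis | classical | yellow | truck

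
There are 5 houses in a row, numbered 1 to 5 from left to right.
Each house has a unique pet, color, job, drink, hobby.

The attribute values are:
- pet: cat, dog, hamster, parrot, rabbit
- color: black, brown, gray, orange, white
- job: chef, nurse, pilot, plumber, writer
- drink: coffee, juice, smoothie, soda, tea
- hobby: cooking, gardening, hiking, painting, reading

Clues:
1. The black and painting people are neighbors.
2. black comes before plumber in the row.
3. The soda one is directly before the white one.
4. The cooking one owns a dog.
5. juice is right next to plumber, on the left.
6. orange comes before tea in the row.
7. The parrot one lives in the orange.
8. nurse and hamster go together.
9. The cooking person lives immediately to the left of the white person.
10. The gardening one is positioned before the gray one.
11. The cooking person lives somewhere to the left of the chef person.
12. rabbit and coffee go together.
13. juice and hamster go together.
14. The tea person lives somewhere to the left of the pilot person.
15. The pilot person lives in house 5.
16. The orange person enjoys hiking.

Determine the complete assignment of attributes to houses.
Solution:

House | Pet | Color | Job | Drink | Hobby
-----------------------------------------
  1   | dog | black | writer | soda | cooking
  2   | hamster | white | nurse | juice | painting
  3   | parrot | orange | plumber | smoothie | hiking
  4   | cat | brown | chef | tea | gardening
  5   | rabbit | gray | pilot | coffee | reading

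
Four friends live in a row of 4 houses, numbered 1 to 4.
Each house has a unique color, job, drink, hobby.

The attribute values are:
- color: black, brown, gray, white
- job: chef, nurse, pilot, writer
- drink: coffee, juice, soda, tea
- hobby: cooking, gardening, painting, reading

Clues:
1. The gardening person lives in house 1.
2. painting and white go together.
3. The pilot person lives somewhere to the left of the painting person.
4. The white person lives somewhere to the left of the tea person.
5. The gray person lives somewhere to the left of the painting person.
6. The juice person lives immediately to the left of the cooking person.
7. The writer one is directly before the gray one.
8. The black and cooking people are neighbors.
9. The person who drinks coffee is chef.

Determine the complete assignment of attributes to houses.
Solution:

House | Color | Job | Drink | Hobby
-----------------------------------
  1   | black | writer | juice | gardening
  2   | gray | pilot | soda | cooking
  3   | white | chef | coffee | painting
  4   | brown | nurse | tea | reading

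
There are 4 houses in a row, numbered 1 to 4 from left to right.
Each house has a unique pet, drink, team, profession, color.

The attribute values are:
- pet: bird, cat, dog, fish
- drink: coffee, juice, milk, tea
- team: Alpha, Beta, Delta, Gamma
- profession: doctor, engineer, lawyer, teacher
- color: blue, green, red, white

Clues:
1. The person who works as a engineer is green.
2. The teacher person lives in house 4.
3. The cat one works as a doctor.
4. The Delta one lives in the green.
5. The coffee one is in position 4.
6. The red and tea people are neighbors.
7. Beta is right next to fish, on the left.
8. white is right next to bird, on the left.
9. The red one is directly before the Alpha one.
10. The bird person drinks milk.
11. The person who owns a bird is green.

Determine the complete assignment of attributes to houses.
Solution:

House | Pet | Drink | Team | Profession | Color
-----------------------------------------------
  1   | cat | juice | Beta | doctor | red
  2   | fish | tea | Alpha | lawyer | white
  3   | bird | milk | Delta | engineer | green
  4   | dog | coffee | Gamma | teacher | blue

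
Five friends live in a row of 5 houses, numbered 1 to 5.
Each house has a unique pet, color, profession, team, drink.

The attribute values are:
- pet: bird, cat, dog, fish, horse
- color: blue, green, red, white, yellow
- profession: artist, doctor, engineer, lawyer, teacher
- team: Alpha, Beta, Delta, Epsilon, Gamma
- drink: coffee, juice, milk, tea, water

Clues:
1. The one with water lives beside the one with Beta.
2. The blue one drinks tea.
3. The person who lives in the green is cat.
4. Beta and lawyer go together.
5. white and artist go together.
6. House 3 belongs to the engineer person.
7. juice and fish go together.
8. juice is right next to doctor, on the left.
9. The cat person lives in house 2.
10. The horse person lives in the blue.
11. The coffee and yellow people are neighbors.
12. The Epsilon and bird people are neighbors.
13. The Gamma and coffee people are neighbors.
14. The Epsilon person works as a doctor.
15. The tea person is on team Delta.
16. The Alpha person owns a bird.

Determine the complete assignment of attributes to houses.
Solution:

House | Pet | Color | Profession | Team | Drink
-----------------------------------------------
  1   | fish | white | artist | Gamma | juice
  2   | cat | green | doctor | Epsilon | coffee
  3   | bird | yellow | engineer | Alpha | water
  4   | dog | red | lawyer | Beta | milk
  5   | horse | blue | teacher | Delta | tea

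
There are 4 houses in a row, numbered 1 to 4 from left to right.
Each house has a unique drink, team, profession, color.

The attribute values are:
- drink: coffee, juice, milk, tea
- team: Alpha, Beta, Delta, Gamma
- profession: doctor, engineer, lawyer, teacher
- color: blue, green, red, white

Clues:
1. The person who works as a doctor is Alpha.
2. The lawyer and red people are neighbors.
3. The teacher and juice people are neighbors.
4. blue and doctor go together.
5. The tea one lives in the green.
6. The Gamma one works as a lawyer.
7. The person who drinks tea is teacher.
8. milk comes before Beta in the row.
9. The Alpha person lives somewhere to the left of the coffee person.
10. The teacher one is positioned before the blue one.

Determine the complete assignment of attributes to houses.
Solution:

House | Drink | Team | Profession | Color
-----------------------------------------
  1   | tea | Delta | teacher | green
  2   | juice | Alpha | doctor | blue
  3   | milk | Gamma | lawyer | white
  4   | coffee | Beta | engineer | red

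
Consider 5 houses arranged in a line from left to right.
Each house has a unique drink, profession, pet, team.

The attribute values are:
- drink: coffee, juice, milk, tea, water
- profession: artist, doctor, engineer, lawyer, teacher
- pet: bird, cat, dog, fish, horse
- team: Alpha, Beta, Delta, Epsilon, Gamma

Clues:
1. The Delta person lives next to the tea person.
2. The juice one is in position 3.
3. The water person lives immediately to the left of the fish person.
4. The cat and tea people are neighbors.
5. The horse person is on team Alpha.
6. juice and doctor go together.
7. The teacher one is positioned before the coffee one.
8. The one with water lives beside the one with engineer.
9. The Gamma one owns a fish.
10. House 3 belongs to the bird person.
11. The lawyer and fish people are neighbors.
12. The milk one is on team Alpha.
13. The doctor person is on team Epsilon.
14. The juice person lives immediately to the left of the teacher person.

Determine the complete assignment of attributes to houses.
Solution:

House | Drink | Profession | Pet | Team
---------------------------------------
  1   | water | lawyer | cat | Delta
  2   | tea | engineer | fish | Gamma
  3   | juice | doctor | bird | Epsilon
  4   | milk | teacher | horse | Alpha
  5   | coffee | artist | dog | Beta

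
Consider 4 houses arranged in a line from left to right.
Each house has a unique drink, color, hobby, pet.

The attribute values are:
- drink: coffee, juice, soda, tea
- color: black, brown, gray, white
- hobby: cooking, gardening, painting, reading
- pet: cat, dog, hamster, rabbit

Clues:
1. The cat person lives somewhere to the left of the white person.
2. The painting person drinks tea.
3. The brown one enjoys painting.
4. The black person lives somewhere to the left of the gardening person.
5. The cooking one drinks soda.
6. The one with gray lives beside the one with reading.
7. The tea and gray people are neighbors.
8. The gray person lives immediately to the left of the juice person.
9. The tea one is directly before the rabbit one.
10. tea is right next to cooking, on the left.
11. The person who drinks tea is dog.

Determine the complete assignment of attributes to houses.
Solution:

House | Drink | Color | Hobby | Pet
-----------------------------------
  1   | tea | brown | painting | dog
  2   | soda | gray | cooking | rabbit
  3   | juice | black | reading | cat
  4   | coffee | white | gardening | hamster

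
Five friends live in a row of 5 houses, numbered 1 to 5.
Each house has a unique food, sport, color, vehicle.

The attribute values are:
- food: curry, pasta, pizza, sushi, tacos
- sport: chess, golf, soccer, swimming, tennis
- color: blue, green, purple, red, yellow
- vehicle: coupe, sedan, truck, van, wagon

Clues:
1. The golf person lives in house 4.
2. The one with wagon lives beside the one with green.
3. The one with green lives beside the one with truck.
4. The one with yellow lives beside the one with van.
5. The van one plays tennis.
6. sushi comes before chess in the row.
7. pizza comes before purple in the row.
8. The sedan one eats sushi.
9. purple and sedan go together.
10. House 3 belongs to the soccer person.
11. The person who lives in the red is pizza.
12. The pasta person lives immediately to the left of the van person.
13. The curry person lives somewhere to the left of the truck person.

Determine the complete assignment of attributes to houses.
Solution:

House | Food | Sport | Color | Vehicle
--------------------------------------
  1   | pasta | swimming | yellow | wagon
  2   | curry | tennis | green | van
  3   | pizza | soccer | red | truck
  4   | sushi | golf | purple | sedan
  5   | tacos | chess | blue | coupe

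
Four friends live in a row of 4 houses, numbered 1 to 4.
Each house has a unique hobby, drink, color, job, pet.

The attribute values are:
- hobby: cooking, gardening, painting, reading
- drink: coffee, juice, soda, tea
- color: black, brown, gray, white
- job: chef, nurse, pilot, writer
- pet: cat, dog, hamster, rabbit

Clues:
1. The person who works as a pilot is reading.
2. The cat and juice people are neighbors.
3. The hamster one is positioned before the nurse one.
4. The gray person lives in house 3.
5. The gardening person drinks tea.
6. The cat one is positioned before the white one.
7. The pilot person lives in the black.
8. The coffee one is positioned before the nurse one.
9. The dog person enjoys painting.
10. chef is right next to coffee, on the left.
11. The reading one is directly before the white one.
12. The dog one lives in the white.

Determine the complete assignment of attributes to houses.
Solution:

House | Hobby | Drink | Color | Job | Pet
-----------------------------------------
  1   | reading | soda | black | pilot | cat
  2   | painting | juice | white | chef | dog
  3   | cooking | coffee | gray | writer | hamster
  4   | gardening | tea | brown | nurse | rabbit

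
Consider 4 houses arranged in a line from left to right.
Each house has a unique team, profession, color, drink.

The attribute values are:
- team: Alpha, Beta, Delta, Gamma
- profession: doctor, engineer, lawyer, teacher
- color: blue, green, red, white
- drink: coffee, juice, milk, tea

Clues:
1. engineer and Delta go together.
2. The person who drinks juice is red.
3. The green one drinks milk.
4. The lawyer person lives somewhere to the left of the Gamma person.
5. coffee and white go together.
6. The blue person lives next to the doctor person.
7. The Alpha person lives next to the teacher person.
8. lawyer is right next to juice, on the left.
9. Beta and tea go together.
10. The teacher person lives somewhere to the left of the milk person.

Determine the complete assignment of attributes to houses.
Solution:

House | Team | Profession | Color | Drink
-----------------------------------------
  1   | Beta | lawyer | blue | tea
  2   | Alpha | doctor | red | juice
  3   | Gamma | teacher | white | coffee
  4   | Delta | engineer | green | milk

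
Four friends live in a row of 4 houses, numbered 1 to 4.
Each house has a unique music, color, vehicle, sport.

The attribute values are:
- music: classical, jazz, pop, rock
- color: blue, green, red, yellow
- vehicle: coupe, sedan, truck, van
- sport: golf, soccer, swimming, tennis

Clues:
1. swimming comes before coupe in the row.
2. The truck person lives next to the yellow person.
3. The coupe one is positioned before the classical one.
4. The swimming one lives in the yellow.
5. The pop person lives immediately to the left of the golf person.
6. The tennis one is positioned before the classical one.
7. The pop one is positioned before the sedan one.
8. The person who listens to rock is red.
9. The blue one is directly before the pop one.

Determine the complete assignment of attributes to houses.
Solution:

House | Music | Color | Vehicle | Sport
---------------------------------------
  1   | jazz | blue | truck | tennis
  2   | pop | yellow | van | swimming
  3   | rock | red | coupe | golf
  4   | classical | green | sedan | soccer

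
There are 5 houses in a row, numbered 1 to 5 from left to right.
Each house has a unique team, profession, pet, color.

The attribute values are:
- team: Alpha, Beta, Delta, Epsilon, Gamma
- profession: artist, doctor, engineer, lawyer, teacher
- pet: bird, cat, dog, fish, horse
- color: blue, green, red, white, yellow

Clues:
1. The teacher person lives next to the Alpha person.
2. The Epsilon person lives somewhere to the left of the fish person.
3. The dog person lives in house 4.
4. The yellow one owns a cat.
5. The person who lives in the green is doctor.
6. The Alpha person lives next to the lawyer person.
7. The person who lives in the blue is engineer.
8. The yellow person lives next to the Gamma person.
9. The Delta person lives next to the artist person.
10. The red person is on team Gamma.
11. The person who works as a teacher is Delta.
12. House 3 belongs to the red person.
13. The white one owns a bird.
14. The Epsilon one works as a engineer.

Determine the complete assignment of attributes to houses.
Solution:

House | Team | Profession | Pet | Color
---------------------------------------
  1   | Delta | teacher | bird | white
  2   | Alpha | artist | cat | yellow
  3   | Gamma | lawyer | horse | red
  4   | Epsilon | engineer | dog | blue
  5   | Beta | doctor | fish | green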